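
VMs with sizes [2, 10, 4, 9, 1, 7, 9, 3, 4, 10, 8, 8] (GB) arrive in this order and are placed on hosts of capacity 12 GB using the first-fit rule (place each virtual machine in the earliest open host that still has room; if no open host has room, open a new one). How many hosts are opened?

7

  2 → host 1 (new)  [load 2/12]
  10 → host 1  [load 12/12]
  4 → host 2 (new)  [load 4/12]
  9 → host 3 (new)  [load 9/12]
  1 → host 2  [load 5/12]
  7 → host 2  [load 12/12]
  9 → host 4 (new)  [load 9/12]
  3 → host 3  [load 12/12]
  4 → host 5 (new)  [load 4/12]
  10 → host 6 (new)  [load 10/12]
  8 → host 5  [load 12/12]
  8 → host 7 (new)  [load 8/12]
7 hosts opened.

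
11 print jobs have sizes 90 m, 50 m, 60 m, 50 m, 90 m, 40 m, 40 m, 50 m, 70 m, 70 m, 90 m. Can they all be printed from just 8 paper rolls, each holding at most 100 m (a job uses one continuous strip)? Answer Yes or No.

A valid assignment using 8 paper rolls:
  roll 1: 90 = 90
  roll 2: 90 = 90
  roll 3: 90 = 90
  roll 4: 70 = 70
  roll 5: 70 = 70
  roll 6: 60 + 40 = 100
  roll 7: 50 + 50 = 100
  roll 8: 50 + 40 = 90
Every load is within 100 m, so 8 paper rolls suffice.

Yes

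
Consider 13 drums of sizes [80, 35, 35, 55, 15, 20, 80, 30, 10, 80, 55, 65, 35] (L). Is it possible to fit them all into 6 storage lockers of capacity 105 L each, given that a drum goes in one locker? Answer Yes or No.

No

Total = 595 L; ⌈595/105⌉ = 6.
The bound of 6 does not rule out 6, but exhaustive search shows no assignment into 6 storage lockers of capacity 105 L exists — the minimum is 7.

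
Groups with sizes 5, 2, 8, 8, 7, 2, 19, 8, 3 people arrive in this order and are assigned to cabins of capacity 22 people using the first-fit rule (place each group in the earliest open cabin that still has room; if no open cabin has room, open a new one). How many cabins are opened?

  5 → cabin 1 (new)  [load 5/22]
  2 → cabin 1  [load 7/22]
  8 → cabin 1  [load 15/22]
  8 → cabin 2 (new)  [load 8/22]
  7 → cabin 1  [load 22/22]
  2 → cabin 2  [load 10/22]
  19 → cabin 3 (new)  [load 19/22]
  8 → cabin 2  [load 18/22]
  3 → cabin 2  [load 21/22]
3 cabins opened.

3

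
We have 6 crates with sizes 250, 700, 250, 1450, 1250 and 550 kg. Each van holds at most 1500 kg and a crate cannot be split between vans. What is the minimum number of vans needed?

Total = 1450 + 1250 + 700 + 550 + 250 + 250 = 4450 kg.
Lower bound: ⌈4450/1500⌉ = 3 vans.
A packing using 3 vans:
  van 1: 1450 = 1450
  van 2: 1250 + 250 = 1500
  van 3: 700 + 550 + 250 = 1500
This matches the lower bound, so 3 is optimal.

3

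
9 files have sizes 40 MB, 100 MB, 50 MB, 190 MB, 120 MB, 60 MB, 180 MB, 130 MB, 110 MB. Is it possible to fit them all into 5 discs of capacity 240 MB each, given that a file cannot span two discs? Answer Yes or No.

Yes

A valid assignment using 5 discs:
  disc 1: 190 + 50 = 240
  disc 2: 180 + 60 = 240
  disc 3: 130 + 110 = 240
  disc 4: 120 + 100 = 220
  disc 5: 40 = 40
Every load is within 240 MB, so 5 discs suffice.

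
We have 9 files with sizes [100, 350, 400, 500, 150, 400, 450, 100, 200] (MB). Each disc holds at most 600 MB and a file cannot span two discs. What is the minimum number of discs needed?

Total = 500 + 450 + 400 + 400 + 350 + 200 + 150 + 100 + 100 = 2650 MB.
Lower bound: ⌈2650/600⌉ = 5 discs.
A packing using 5 discs:
  disc 1: 500 + 100 = 600
  disc 2: 450 + 150 = 600
  disc 3: 400 + 200 = 600
  disc 4: 400 + 100 = 500
  disc 5: 350 = 350
This matches the lower bound, so 5 is optimal.

5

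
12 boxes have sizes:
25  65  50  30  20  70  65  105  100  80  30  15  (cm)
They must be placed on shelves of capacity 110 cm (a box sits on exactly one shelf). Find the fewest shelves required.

7

Total = 105 + 100 + 80 + 70 + 65 + 65 + 50 + 30 + 30 + 25 + 20 + 15 = 655 cm.
Lower bound: ⌈655/110⌉ = 6 shelves.
A packing using 7 shelves:
  shelf 1: 105 = 105
  shelf 2: 100 = 100
  shelf 3: 80 + 30 = 110
  shelf 4: 70 + 30 = 100
  shelf 5: 65 + 25 + 20 = 110
  shelf 6: 65 + 15 = 80
  shelf 7: 50 = 50
No arrangement into 6 shelves stays within capacity, so 7 is optimal.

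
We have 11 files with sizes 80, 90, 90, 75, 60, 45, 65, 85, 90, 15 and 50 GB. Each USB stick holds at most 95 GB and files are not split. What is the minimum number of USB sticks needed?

9

Total = 90 + 90 + 90 + 85 + 80 + 75 + 65 + 60 + 50 + 45 + 15 = 745 GB.
Lower bound: ⌈745/95⌉ = 8 USB sticks.
Also, 9 files each exceed 95/2 GB, and no two of those can share a USB stick, so at least 9 USB sticks are needed.
A packing using 9 USB sticks:
  USB stick 1: 90 = 90
  USB stick 2: 90 = 90
  USB stick 3: 90 = 90
  USB stick 4: 85 = 85
  USB stick 5: 80 + 15 = 95
  USB stick 6: 75 = 75
  USB stick 7: 65 = 65
  USB stick 8: 60 = 60
  USB stick 9: 50 + 45 = 95
This matches the lower bound, so 9 is optimal.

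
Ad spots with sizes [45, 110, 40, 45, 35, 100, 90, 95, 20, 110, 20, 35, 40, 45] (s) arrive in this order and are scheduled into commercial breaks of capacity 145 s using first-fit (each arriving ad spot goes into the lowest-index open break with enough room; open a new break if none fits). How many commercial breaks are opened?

  45 → break 1 (new)  [load 45/145]
  110 → break 2 (new)  [load 110/145]
  40 → break 1  [load 85/145]
  45 → break 1  [load 130/145]
  35 → break 2  [load 145/145]
  100 → break 3 (new)  [load 100/145]
  90 → break 4 (new)  [load 90/145]
  95 → break 5 (new)  [load 95/145]
  20 → break 3  [load 120/145]
  110 → break 6 (new)  [load 110/145]
  20 → break 3  [load 140/145]
  35 → break 4  [load 125/145]
  40 → break 5  [load 135/145]
  45 → break 7 (new)  [load 45/145]
7 commercial breaks opened.

7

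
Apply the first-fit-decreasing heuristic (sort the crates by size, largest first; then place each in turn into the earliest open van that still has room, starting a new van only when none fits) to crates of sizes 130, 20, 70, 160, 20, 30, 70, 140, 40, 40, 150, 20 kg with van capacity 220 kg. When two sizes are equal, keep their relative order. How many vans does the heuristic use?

Sorted descending: 160, 150, 140, 130, 70, 70, 40, 40, 30, 20, 20, 20.
  160 → van 1 (new)  [load 160/220]
  150 → van 2 (new)  [load 150/220]
  140 → van 3 (new)  [load 140/220]
  130 → van 4 (new)  [load 130/220]
  70 → van 2  [load 220/220]
  70 → van 3  [load 210/220]
  40 → van 1  [load 200/220]
  40 → van 4  [load 170/220]
  30 → van 4  [load 200/220]
  20 → van 1  [load 220/220]
  20 → van 4  [load 220/220]
  20 → van 5 (new)  [load 20/220]
5 vans opened.

5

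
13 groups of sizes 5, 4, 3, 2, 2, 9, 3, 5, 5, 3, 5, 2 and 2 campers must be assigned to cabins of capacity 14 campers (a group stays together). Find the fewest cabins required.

4

Total = 9 + 5 + 5 + 5 + 5 + 4 + 3 + 3 + 3 + 2 + 2 + 2 + 2 = 50 campers.
Lower bound: ⌈50/14⌉ = 4 cabins.
A packing using 4 cabins:
  cabin 1: 9 + 5 = 14
  cabin 2: 5 + 5 + 4 = 14
  cabin 3: 5 + 3 + 3 + 3 = 14
  cabin 4: 2 + 2 + 2 + 2 = 8
This matches the lower bound, so 4 is optimal.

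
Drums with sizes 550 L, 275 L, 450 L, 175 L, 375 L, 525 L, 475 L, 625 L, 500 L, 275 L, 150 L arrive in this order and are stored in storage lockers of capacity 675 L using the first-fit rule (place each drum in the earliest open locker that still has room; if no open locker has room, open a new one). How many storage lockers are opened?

  550 → locker 1 (new)  [load 550/675]
  275 → locker 2 (new)  [load 275/675]
  450 → locker 3 (new)  [load 450/675]
  175 → locker 2  [load 450/675]
  375 → locker 4 (new)  [load 375/675]
  525 → locker 5 (new)  [load 525/675]
  475 → locker 6 (new)  [load 475/675]
  625 → locker 7 (new)  [load 625/675]
  500 → locker 8 (new)  [load 500/675]
  275 → locker 4  [load 650/675]
  150 → locker 2  [load 600/675]
8 storage lockers opened.

8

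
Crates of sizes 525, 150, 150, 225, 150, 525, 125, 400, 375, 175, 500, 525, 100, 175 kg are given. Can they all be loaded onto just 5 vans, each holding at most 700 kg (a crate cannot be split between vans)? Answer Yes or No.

Total = 4100 kg; ⌈4100/700⌉ = 6.
At least 6 vans are required, but only 5 are allowed.

No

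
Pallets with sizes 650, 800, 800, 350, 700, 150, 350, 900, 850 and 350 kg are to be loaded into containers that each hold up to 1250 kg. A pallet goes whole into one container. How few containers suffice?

6

Total = 900 + 850 + 800 + 800 + 700 + 650 + 350 + 350 + 350 + 150 = 5900 kg.
Lower bound: ⌈5900/1250⌉ = 5 containers.
Also, 6 pallets each exceed 625 kg, and no two of those can share a container, so at least 6 containers are needed.
A packing using 6 containers:
  container 1: 900 + 350 = 1250
  container 2: 850 + 350 = 1200
  container 3: 800 + 350 = 1150
  container 4: 800 + 150 = 950
  container 5: 700 = 700
  container 6: 650 = 650
This matches the lower bound, so 6 is optimal.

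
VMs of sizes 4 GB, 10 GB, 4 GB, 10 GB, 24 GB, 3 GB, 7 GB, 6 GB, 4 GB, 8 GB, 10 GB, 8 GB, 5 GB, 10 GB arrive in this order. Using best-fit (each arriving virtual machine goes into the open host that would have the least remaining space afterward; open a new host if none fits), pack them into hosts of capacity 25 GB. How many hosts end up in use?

  4 → host 1 (new)  [load 4/25]
  10 → host 1  [load 14/25]
  4 → host 1  [load 18/25]
  10 → host 2 (new)  [load 10/25]
  24 → host 3 (new)  [load 24/25]
  3 → host 1  [load 21/25]
  7 → host 2  [load 17/25]
  6 → host 2  [load 23/25]
  4 → host 1  [load 25/25]
  8 → host 4 (new)  [load 8/25]
  10 → host 4  [load 18/25]
  8 → host 5 (new)  [load 8/25]
  5 → host 4  [load 23/25]
  10 → host 5  [load 18/25]
5 hosts opened.

5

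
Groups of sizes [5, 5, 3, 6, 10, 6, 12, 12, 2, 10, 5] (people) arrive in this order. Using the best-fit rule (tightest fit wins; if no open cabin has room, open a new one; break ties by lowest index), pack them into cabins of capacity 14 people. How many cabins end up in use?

  5 → cabin 1 (new)  [load 5/14]
  5 → cabin 1  [load 10/14]
  3 → cabin 1  [load 13/14]
  6 → cabin 2 (new)  [load 6/14]
  10 → cabin 3 (new)  [load 10/14]
  6 → cabin 2  [load 12/14]
  12 → cabin 4 (new)  [load 12/14]
  12 → cabin 5 (new)  [load 12/14]
  2 → cabin 2  [load 14/14]
  10 → cabin 6 (new)  [load 10/14]
  5 → cabin 7 (new)  [load 5/14]
7 cabins opened.

7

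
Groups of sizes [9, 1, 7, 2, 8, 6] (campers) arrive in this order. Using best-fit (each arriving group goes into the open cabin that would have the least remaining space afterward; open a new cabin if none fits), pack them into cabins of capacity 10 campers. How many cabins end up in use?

  9 → cabin 1 (new)  [load 9/10]
  1 → cabin 1  [load 10/10]
  7 → cabin 2 (new)  [load 7/10]
  2 → cabin 2  [load 9/10]
  8 → cabin 3 (new)  [load 8/10]
  6 → cabin 4 (new)  [load 6/10]
4 cabins opened.

4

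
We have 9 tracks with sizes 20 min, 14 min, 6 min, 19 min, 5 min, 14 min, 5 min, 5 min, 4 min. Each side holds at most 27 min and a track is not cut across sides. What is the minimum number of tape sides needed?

4

Total = 20 + 19 + 14 + 14 + 6 + 5 + 5 + 5 + 4 = 92 min.
Lower bound: ⌈92/27⌉ = 4 tape sides.
A packing using 4 tape sides:
  side 1: 20 + 6 = 26
  side 2: 19 + 5 = 24
  side 3: 14 + 5 + 5 = 24
  side 4: 14 + 4 = 18
This matches the lower bound, so 4 is optimal.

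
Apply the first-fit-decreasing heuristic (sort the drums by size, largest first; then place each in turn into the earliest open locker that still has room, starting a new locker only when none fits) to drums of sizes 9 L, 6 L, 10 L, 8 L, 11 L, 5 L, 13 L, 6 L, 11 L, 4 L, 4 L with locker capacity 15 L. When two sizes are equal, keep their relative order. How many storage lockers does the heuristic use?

6

Sorted descending: 13, 11, 11, 10, 9, 8, 6, 6, 5, 4, 4.
  13 → locker 1 (new)  [load 13/15]
  11 → locker 2 (new)  [load 11/15]
  11 → locker 3 (new)  [load 11/15]
  10 → locker 4 (new)  [load 10/15]
  9 → locker 5 (new)  [load 9/15]
  8 → locker 6 (new)  [load 8/15]
  6 → locker 5  [load 15/15]
  6 → locker 6  [load 14/15]
  5 → locker 4  [load 15/15]
  4 → locker 2  [load 15/15]
  4 → locker 3  [load 15/15]
6 storage lockers opened.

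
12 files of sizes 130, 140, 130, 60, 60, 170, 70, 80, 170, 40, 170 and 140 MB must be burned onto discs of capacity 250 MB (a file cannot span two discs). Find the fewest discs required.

Total = 170 + 170 + 170 + 140 + 140 + 130 + 130 + 80 + 70 + 60 + 60 + 40 = 1360 MB.
Lower bound: ⌈1360/250⌉ = 6 discs.
Also, 7 files each exceed 125 MB, and no two of those can share a disc, so at least 7 discs are needed.
A packing using 7 discs:
  disc 1: 170 + 80 = 250
  disc 2: 170 + 70 = 240
  disc 3: 170 + 60 = 230
  disc 4: 140 + 60 + 40 = 240
  disc 5: 140 = 140
  disc 6: 130 = 130
  disc 7: 130 = 130
This matches the lower bound, so 7 is optimal.

7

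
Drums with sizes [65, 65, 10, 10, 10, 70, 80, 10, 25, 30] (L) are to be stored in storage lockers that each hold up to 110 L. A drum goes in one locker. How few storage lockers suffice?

Total = 80 + 70 + 65 + 65 + 30 + 25 + 10 + 10 + 10 + 10 = 375 L.
Lower bound: ⌈375/110⌉ = 4 storage lockers.
A packing using 4 storage lockers:
  locker 1: 80 + 30 = 110
  locker 2: 70 + 25 + 10 = 105
  locker 3: 65 + 10 + 10 + 10 = 95
  locker 4: 65 = 65
This matches the lower bound, so 4 is optimal.

4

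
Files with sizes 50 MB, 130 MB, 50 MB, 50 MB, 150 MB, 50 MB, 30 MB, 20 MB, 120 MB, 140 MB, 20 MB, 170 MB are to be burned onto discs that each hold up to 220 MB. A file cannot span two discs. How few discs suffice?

5

Total = 170 + 150 + 140 + 130 + 120 + 50 + 50 + 50 + 50 + 30 + 20 + 20 = 980 MB.
Lower bound: ⌈980/220⌉ = 5 discs.
A packing using 5 discs:
  disc 1: 170 + 50 = 220
  disc 2: 150 + 50 + 20 = 220
  disc 3: 140 + 50 + 30 = 220
  disc 4: 130 + 50 + 20 = 200
  disc 5: 120 = 120
This matches the lower bound, so 5 is optimal.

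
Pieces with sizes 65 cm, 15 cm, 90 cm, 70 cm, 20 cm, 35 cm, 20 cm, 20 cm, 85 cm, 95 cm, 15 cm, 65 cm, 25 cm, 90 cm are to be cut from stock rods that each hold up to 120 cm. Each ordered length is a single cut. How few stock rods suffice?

Total = 95 + 90 + 90 + 85 + 70 + 65 + 65 + 35 + 25 + 20 + 20 + 20 + 15 + 15 = 710 cm.
Lower bound: ⌈710/120⌉ = 6 stock rods.
Also, 7 pieces each exceed 60 cm, and no two of those can share a stock rod, so at least 7 stock rods are needed.
A packing using 7 stock rods:
  stock rod 1: 95 + 25 = 120
  stock rod 2: 90 + 20 = 110
  stock rod 3: 90 + 20 = 110
  stock rod 4: 85 + 35 = 120
  stock rod 5: 70 + 20 + 15 + 15 = 120
  stock rod 6: 65 = 65
  stock rod 7: 65 = 65
This matches the lower bound, so 7 is optimal.

7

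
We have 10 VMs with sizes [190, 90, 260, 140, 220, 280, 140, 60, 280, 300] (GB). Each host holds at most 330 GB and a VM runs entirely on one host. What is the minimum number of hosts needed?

7

Total = 300 + 280 + 280 + 260 + 220 + 190 + 140 + 140 + 90 + 60 = 1960 GB.
Lower bound: ⌈1960/330⌉ = 6 hosts.
A packing using 7 hosts:
  host 1: 300 = 300
  host 2: 280 = 280
  host 3: 280 = 280
  host 4: 260 + 60 = 320
  host 5: 220 + 90 = 310
  host 6: 190 + 140 = 330
  host 7: 140 = 140
No arrangement into 6 hosts stays within capacity, so 7 is optimal.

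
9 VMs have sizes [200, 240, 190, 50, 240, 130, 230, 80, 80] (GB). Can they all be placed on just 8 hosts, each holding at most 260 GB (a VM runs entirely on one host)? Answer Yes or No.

A valid assignment using 7 hosts:
  host 1: 240 = 240
  host 2: 240 = 240
  host 3: 230 = 230
  host 4: 200 + 50 = 250
  host 5: 190 = 190
  host 6: 130 + 80 = 210
  host 7: 80 = 80
That uses only 7 ≤ 8, so 8 hosts are enough.

Yes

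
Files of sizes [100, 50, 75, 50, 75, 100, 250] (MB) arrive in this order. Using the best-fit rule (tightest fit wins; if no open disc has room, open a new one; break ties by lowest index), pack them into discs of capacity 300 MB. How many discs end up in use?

3

  100 → disc 1 (new)  [load 100/300]
  50 → disc 1  [load 150/300]
  75 → disc 1  [load 225/300]
  50 → disc 1  [load 275/300]
  75 → disc 2 (new)  [load 75/300]
  100 → disc 2  [load 175/300]
  250 → disc 3 (new)  [load 250/300]
3 discs opened.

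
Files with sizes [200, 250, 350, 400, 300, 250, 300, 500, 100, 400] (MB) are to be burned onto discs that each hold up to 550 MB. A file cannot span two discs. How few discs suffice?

6

Total = 500 + 400 + 400 + 350 + 300 + 300 + 250 + 250 + 200 + 100 = 3050 MB.
Lower bound: ⌈3050/550⌉ = 6 discs.
A packing using 6 discs:
  disc 1: 500 = 500
  disc 2: 400 + 100 = 500
  disc 3: 400 = 400
  disc 4: 350 + 200 = 550
  disc 5: 300 + 250 = 550
  disc 6: 300 + 250 = 550
This matches the lower bound, so 6 is optimal.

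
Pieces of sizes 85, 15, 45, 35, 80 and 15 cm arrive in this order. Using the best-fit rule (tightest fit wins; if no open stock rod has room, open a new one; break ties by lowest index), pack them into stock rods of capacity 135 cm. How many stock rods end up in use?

  85 → stock rod 1 (new)  [load 85/135]
  15 → stock rod 1  [load 100/135]
  45 → stock rod 2 (new)  [load 45/135]
  35 → stock rod 1  [load 135/135]
  80 → stock rod 2  [load 125/135]
  15 → stock rod 3 (new)  [load 15/135]
3 stock rods opened.

3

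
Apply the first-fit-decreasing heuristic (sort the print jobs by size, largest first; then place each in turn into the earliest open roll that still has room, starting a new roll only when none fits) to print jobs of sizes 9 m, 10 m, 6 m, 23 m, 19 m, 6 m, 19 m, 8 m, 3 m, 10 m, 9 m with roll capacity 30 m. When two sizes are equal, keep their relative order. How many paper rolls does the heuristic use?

Sorted descending: 23, 19, 19, 10, 10, 9, 9, 8, 6, 6, 3.
  23 → roll 1 (new)  [load 23/30]
  19 → roll 2 (new)  [load 19/30]
  19 → roll 3 (new)  [load 19/30]
  10 → roll 2  [load 29/30]
  10 → roll 3  [load 29/30]
  9 → roll 4 (new)  [load 9/30]
  9 → roll 4  [load 18/30]
  8 → roll 4  [load 26/30]
  6 → roll 1  [load 29/30]
  6 → roll 5 (new)  [load 6/30]
  3 → roll 4  [load 29/30]
5 paper rolls opened.

5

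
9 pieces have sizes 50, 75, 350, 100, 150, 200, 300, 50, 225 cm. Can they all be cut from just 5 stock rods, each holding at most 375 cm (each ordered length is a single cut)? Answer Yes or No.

Yes

A valid assignment using 5 stock rods:
  stock rod 1: 350 = 350
  stock rod 2: 300 + 75 = 375
  stock rod 3: 225 + 150 = 375
  stock rod 4: 200 + 100 + 50 = 350
  stock rod 5: 50 = 50
Every load is within 375 cm, so 5 stock rods suffice.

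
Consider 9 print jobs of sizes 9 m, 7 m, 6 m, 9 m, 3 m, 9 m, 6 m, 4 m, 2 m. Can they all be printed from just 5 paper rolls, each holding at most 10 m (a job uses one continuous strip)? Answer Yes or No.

Total = 55 m; ⌈55/10⌉ = 6.
At least 6 paper rolls are required, but only 5 are allowed.

No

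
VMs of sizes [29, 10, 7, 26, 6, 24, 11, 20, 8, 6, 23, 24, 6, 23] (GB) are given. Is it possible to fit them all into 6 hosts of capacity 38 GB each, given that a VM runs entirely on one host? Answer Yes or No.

Total = 223 GB; ⌈223/38⌉ = 6.
7 VMs each exceed half the capacity and cannot share a host, forcing at least 7 hosts.
At least 7 hosts are required, but only 6 are allowed.

No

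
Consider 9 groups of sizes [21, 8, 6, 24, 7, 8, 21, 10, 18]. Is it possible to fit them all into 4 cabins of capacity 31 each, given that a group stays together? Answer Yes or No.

Total = 123; ⌈123/31⌉ = 4.
The bound of 4 does not rule out 4, but exhaustive search shows no assignment into 4 cabins of capacity 31 exists — the minimum is 5.

No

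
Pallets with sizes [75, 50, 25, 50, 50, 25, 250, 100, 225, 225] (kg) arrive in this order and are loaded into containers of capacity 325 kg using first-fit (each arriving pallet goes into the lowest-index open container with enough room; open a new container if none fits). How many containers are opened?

  75 → container 1 (new)  [load 75/325]
  50 → container 1  [load 125/325]
  25 → container 1  [load 150/325]
  50 → container 1  [load 200/325]
  50 → container 1  [load 250/325]
  25 → container 1  [load 275/325]
  250 → container 2 (new)  [load 250/325]
  100 → container 3 (new)  [load 100/325]
  225 → container 3  [load 325/325]
  225 → container 4 (new)  [load 225/325]
4 containers opened.

4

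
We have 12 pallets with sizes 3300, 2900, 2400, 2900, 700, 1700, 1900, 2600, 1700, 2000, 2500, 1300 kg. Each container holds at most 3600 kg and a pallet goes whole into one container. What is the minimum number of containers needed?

9

Total = 3300 + 2900 + 2900 + 2600 + 2500 + 2400 + 2000 + 1900 + 1700 + 1700 + 1300 + 700 = 25900 kg.
Lower bound: ⌈25900/3600⌉ = 8 containers.
A packing using 9 containers:
  container 1: 3300 = 3300
  container 2: 2900 + 700 = 3600
  container 3: 2900 = 2900
  container 4: 2600 = 2600
  container 5: 2500 = 2500
  container 6: 2400 = 2400
  container 7: 2000 + 1300 = 3300
  container 8: 1900 + 1700 = 3600
  container 9: 1700 = 1700
No arrangement into 8 containers stays within capacity, so 9 is optimal.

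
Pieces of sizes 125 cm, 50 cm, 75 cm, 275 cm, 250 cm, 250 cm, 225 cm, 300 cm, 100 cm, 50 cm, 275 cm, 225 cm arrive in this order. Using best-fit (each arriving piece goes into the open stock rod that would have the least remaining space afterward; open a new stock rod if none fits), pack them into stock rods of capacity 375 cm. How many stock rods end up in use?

8

  125 → stock rod 1 (new)  [load 125/375]
  50 → stock rod 1  [load 175/375]
  75 → stock rod 1  [load 250/375]
  275 → stock rod 2 (new)  [load 275/375]
  250 → stock rod 3 (new)  [load 250/375]
  250 → stock rod 4 (new)  [load 250/375]
  225 → stock rod 5 (new)  [load 225/375]
  300 → stock rod 6 (new)  [load 300/375]
  100 → stock rod 2  [load 375/375]
  50 → stock rod 6  [load 350/375]
  275 → stock rod 7 (new)  [load 275/375]
  225 → stock rod 8 (new)  [load 225/375]
8 stock rods opened.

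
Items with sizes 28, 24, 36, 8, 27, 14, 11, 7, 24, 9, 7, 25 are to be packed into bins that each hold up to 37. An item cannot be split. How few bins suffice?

Total = 36 + 28 + 27 + 25 + 24 + 24 + 14 + 11 + 9 + 8 + 7 + 7 = 220.
Lower bound: ⌈220/37⌉ = 6 bins.
A packing using 7 bins:
  bin 1: 36 = 36
  bin 2: 28 + 9 = 37
  bin 3: 27 + 8 = 35
  bin 4: 25 + 11 = 36
  bin 5: 24 + 7 = 31
  bin 6: 24 + 7 = 31
  bin 7: 14 = 14
No arrangement into 6 bins stays within capacity, so 7 is optimal.

7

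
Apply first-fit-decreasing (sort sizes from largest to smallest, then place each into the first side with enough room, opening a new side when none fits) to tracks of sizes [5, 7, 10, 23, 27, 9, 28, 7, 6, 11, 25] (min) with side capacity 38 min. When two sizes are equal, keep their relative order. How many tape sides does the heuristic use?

Sorted descending: 28, 27, 25, 23, 11, 10, 9, 7, 7, 6, 5.
  28 → side 1 (new)  [load 28/38]
  27 → side 2 (new)  [load 27/38]
  25 → side 3 (new)  [load 25/38]
  23 → side 4 (new)  [load 23/38]
  11 → side 2  [load 38/38]
  10 → side 1  [load 38/38]
  9 → side 3  [load 34/38]
  7 → side 4  [load 30/38]
  7 → side 4  [load 37/38]
  6 → side 5 (new)  [load 6/38]
  5 → side 5  [load 11/38]
5 tape sides opened.

5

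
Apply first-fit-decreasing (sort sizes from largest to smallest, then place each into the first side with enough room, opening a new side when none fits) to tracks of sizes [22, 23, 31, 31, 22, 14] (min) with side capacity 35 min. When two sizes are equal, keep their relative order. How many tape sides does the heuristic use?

Sorted descending: 31, 31, 23, 22, 22, 14.
  31 → side 1 (new)  [load 31/35]
  31 → side 2 (new)  [load 31/35]
  23 → side 3 (new)  [load 23/35]
  22 → side 4 (new)  [load 22/35]
  22 → side 5 (new)  [load 22/35]
  14 → side 6 (new)  [load 14/35]
6 tape sides opened.

6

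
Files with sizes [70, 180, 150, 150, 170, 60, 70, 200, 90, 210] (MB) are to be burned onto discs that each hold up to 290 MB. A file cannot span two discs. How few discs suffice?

Total = 210 + 200 + 180 + 170 + 150 + 150 + 90 + 70 + 70 + 60 = 1350 MB.
Lower bound: ⌈1350/290⌉ = 5 discs.
Also, 6 files each exceed 145 MB, and no two of those can share a disc, so at least 6 discs are needed.
A packing using 6 discs:
  disc 1: 210 + 70 = 280
  disc 2: 200 + 90 = 290
  disc 3: 180 + 70 = 250
  disc 4: 170 + 60 = 230
  disc 5: 150 = 150
  disc 6: 150 = 150
This matches the lower bound, so 6 is optimal.

6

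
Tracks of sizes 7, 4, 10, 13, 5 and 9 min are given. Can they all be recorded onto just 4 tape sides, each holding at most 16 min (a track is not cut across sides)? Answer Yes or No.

Yes

A valid assignment using 4 tape sides:
  side 1: 13 = 13
  side 2: 10 + 5 = 15
  side 3: 9 + 7 = 16
  side 4: 4 = 4
Every load is within 16 min, so 4 tape sides suffice.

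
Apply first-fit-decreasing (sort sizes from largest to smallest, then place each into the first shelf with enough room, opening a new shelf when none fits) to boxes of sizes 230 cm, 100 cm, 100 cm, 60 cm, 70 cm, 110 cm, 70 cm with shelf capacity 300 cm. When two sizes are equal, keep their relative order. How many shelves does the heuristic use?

Sorted descending: 230, 110, 100, 100, 70, 70, 60.
  230 → shelf 1 (new)  [load 230/300]
  110 → shelf 2 (new)  [load 110/300]
  100 → shelf 2  [load 210/300]
  100 → shelf 3 (new)  [load 100/300]
  70 → shelf 1  [load 300/300]
  70 → shelf 2  [load 280/300]
  60 → shelf 3  [load 160/300]
3 shelves opened.

3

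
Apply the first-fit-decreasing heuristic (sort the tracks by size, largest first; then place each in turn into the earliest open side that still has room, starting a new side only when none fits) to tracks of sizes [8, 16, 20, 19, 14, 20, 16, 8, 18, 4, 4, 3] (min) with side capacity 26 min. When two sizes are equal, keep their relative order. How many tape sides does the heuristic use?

7

Sorted descending: 20, 20, 19, 18, 16, 16, 14, 8, 8, 4, 4, 3.
  20 → side 1 (new)  [load 20/26]
  20 → side 2 (new)  [load 20/26]
  19 → side 3 (new)  [load 19/26]
  18 → side 4 (new)  [load 18/26]
  16 → side 5 (new)  [load 16/26]
  16 → side 6 (new)  [load 16/26]
  14 → side 7 (new)  [load 14/26]
  8 → side 4  [load 26/26]
  8 → side 5  [load 24/26]
  4 → side 1  [load 24/26]
  4 → side 2  [load 24/26]
  3 → side 3  [load 22/26]
7 tape sides opened.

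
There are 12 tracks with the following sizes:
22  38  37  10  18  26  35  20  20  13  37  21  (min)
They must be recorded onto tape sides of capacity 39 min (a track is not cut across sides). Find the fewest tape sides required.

Total = 38 + 37 + 37 + 35 + 26 + 22 + 21 + 20 + 20 + 18 + 13 + 10 = 297 min.
Lower bound: ⌈297/39⌉ = 8 tape sides.
Also, 9 tracks each exceed 39/2 min, and no two of those can share a side, so at least 9 tape sides are needed.
A packing using 9 tape sides:
  side 1: 38 = 38
  side 2: 37 = 37
  side 3: 37 = 37
  side 4: 35 = 35
  side 5: 26 + 13 = 39
  side 6: 22 + 10 = 32
  side 7: 21 + 18 = 39
  side 8: 20 = 20
  side 9: 20 = 20
This matches the lower bound, so 9 is optimal.

9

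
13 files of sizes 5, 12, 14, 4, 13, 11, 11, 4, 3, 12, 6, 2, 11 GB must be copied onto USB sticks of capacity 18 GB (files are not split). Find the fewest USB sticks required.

Total = 14 + 13 + 12 + 12 + 11 + 11 + 11 + 6 + 5 + 4 + 4 + 3 + 2 = 108 GB.
Lower bound: ⌈108/18⌉ = 6 USB sticks.
Also, 7 files each exceed 9 GB, and no two of those can share a USB stick, so at least 7 USB sticks are needed.
A packing using 7 USB sticks:
  USB stick 1: 14 + 4 = 18
  USB stick 2: 13 + 5 = 18
  USB stick 3: 12 + 6 = 18
  USB stick 4: 12 + 4 + 2 = 18
  USB stick 5: 11 + 3 = 14
  USB stick 6: 11 = 11
  USB stick 7: 11 = 11
This matches the lower bound, so 7 is optimal.

7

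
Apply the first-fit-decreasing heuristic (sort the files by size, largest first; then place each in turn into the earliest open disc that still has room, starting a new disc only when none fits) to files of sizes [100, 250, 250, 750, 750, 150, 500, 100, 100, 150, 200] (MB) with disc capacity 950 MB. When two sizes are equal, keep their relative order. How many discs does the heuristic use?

Sorted descending: 750, 750, 500, 250, 250, 200, 150, 150, 100, 100, 100.
  750 → disc 1 (new)  [load 750/950]
  750 → disc 2 (new)  [load 750/950]
  500 → disc 3 (new)  [load 500/950]
  250 → disc 3  [load 750/950]
  250 → disc 4 (new)  [load 250/950]
  200 → disc 1  [load 950/950]
  150 → disc 2  [load 900/950]
  150 → disc 3  [load 900/950]
  100 → disc 4  [load 350/950]
  100 → disc 4  [load 450/950]
  100 → disc 4  [load 550/950]
4 discs opened.

4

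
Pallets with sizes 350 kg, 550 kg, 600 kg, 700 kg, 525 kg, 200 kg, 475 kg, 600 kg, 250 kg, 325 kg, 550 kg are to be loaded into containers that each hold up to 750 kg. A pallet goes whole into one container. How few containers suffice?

8

Total = 700 + 600 + 600 + 550 + 550 + 525 + 475 + 350 + 325 + 250 + 200 = 5125 kg.
Lower bound: ⌈5125/750⌉ = 7 containers.
A packing using 8 containers:
  container 1: 700 = 700
  container 2: 600 = 600
  container 3: 600 = 600
  container 4: 550 + 200 = 750
  container 5: 550 = 550
  container 6: 525 = 525
  container 7: 475 + 250 = 725
  container 8: 350 + 325 = 675
No arrangement into 7 containers stays within capacity, so 8 is optimal.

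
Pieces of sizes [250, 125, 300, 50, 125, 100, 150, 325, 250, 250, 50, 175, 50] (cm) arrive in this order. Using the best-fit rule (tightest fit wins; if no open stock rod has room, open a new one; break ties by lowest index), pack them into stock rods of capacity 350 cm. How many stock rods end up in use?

  250 → stock rod 1 (new)  [load 250/350]
  125 → stock rod 2 (new)  [load 125/350]
  300 → stock rod 3 (new)  [load 300/350]
  50 → stock rod 3  [load 350/350]
  125 → stock rod 2  [load 250/350]
  100 → stock rod 1  [load 350/350]
  150 → stock rod 4 (new)  [load 150/350]
  325 → stock rod 5 (new)  [load 325/350]
  250 → stock rod 6 (new)  [load 250/350]
  250 → stock rod 7 (new)  [load 250/350]
  50 → stock rod 2  [load 300/350]
  175 → stock rod 4  [load 325/350]
  50 → stock rod 2  [load 350/350]
7 stock rods opened.

7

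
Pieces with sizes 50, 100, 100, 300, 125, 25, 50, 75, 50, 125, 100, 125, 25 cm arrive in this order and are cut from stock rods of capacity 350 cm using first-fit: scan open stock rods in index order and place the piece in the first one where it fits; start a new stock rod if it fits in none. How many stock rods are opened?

  50 → stock rod 1 (new)  [load 50/350]
  100 → stock rod 1  [load 150/350]
  100 → stock rod 1  [load 250/350]
  300 → stock rod 2 (new)  [load 300/350]
  125 → stock rod 3 (new)  [load 125/350]
  25 → stock rod 1  [load 275/350]
  50 → stock rod 1  [load 325/350]
  75 → stock rod 3  [load 200/350]
  50 → stock rod 2  [load 350/350]
  125 → stock rod 3  [load 325/350]
  100 → stock rod 4 (new)  [load 100/350]
  125 → stock rod 4  [load 225/350]
  25 → stock rod 1  [load 350/350]
4 stock rods opened.

4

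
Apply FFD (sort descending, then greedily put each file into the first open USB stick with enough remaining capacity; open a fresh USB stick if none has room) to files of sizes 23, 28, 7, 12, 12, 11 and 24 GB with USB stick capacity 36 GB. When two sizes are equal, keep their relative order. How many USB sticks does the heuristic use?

Sorted descending: 28, 24, 23, 12, 12, 11, 7.
  28 → USB stick 1 (new)  [load 28/36]
  24 → USB stick 2 (new)  [load 24/36]
  23 → USB stick 3 (new)  [load 23/36]
  12 → USB stick 2  [load 36/36]
  12 → USB stick 3  [load 35/36]
  11 → USB stick 4 (new)  [load 11/36]
  7 → USB stick 1  [load 35/36]
4 USB sticks opened.

4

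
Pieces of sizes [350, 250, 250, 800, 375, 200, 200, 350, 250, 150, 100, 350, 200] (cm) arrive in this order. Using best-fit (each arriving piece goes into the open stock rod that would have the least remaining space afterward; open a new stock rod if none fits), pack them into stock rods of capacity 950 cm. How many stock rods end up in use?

5

  350 → stock rod 1 (new)  [load 350/950]
  250 → stock rod 1  [load 600/950]
  250 → stock rod 1  [load 850/950]
  800 → stock rod 2 (new)  [load 800/950]
  375 → stock rod 3 (new)  [load 375/950]
  200 → stock rod 3  [load 575/950]
  200 → stock rod 3  [load 775/950]
  350 → stock rod 4 (new)  [load 350/950]
  250 → stock rod 4  [load 600/950]
  150 → stock rod 2  [load 950/950]
  100 → stock rod 1  [load 950/950]
  350 → stock rod 4  [load 950/950]
  200 → stock rod 5 (new)  [load 200/950]
5 stock rods opened.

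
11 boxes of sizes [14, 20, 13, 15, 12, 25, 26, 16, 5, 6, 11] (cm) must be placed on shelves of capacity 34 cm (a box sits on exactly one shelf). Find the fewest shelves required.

Total = 26 + 25 + 20 + 16 + 15 + 14 + 13 + 12 + 11 + 6 + 5 = 163 cm.
Lower bound: ⌈163/34⌉ = 5 shelves.
A packing using 6 shelves:
  shelf 1: 26 + 6 = 32
  shelf 2: 25 + 5 = 30
  shelf 3: 20 + 14 = 34
  shelf 4: 16 + 15 = 31
  shelf 5: 13 + 12 = 25
  shelf 6: 11 = 11
No arrangement into 5 shelves stays within capacity, so 6 is optimal.

6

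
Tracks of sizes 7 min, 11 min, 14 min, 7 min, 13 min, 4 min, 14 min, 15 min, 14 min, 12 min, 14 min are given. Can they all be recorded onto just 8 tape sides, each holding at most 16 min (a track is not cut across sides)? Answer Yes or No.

Total = 125 min; ⌈125/16⌉ = 8.
The bound of 8 does not rule out 8, but exhaustive search shows no assignment into 8 tape sides of capacity 16 min exists — the minimum is 9.

No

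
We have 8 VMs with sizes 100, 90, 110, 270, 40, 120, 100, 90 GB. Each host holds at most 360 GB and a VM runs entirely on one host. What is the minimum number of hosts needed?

3

Total = 270 + 120 + 110 + 100 + 100 + 90 + 90 + 40 = 920 GB.
Lower bound: ⌈920/360⌉ = 3 hosts.
A packing using 3 hosts:
  host 1: 270 + 90 = 360
  host 2: 120 + 110 + 100 = 330
  host 3: 100 + 90 + 40 = 230
This matches the lower bound, so 3 is optimal.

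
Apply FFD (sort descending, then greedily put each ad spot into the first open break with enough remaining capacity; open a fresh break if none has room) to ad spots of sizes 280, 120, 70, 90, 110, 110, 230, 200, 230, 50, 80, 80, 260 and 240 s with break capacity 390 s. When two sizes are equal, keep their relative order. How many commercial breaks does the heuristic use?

6

Sorted descending: 280, 260, 240, 230, 230, 200, 120, 110, 110, 90, 80, 80, 70, 50.
  280 → break 1 (new)  [load 280/390]
  260 → break 2 (new)  [load 260/390]
  240 → break 3 (new)  [load 240/390]
  230 → break 4 (new)  [load 230/390]
  230 → break 5 (new)  [load 230/390]
  200 → break 6 (new)  [load 200/390]
  120 → break 2  [load 380/390]
  110 → break 1  [load 390/390]
  110 → break 3  [load 350/390]
  90 → break 4  [load 320/390]
  80 → break 5  [load 310/390]
  80 → break 5  [load 390/390]
  70 → break 4  [load 390/390]
  50 → break 6  [load 250/390]
6 commercial breaks opened.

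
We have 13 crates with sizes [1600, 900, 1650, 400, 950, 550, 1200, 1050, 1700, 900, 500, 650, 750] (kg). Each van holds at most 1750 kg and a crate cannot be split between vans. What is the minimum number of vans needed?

8

Total = 1700 + 1650 + 1600 + 1200 + 1050 + 950 + 900 + 900 + 750 + 650 + 550 + 500 + 400 = 12800 kg.
Lower bound: ⌈12800/1750⌉ = 8 vans.
A packing using 8 vans:
  van 1: 1700 = 1700
  van 2: 1650 = 1650
  van 3: 1600 = 1600
  van 4: 1200 + 550 = 1750
  van 5: 1050 + 650 = 1700
  van 6: 950 + 750 = 1700
  van 7: 900 + 500 = 1400
  van 8: 900 + 400 = 1300
This matches the lower bound, so 8 is optimal.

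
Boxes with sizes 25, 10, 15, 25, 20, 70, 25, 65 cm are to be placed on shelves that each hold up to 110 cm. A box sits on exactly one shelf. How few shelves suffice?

3

Total = 70 + 65 + 25 + 25 + 25 + 20 + 15 + 10 = 255 cm.
Lower bound: ⌈255/110⌉ = 3 shelves.
A packing using 3 shelves:
  shelf 1: 70 + 25 + 15 = 110
  shelf 2: 65 + 25 + 20 = 110
  shelf 3: 25 + 10 = 35
This matches the lower bound, so 3 is optimal.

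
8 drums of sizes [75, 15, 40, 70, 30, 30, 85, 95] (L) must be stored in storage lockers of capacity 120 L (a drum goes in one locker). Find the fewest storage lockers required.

4

Total = 95 + 85 + 75 + 70 + 40 + 30 + 30 + 15 = 440 L.
Lower bound: ⌈440/120⌉ = 4 storage lockers.
A packing using 4 storage lockers:
  locker 1: 95 + 15 = 110
  locker 2: 85 + 30 = 115
  locker 3: 75 + 40 = 115
  locker 4: 70 + 30 = 100
This matches the lower bound, so 4 is optimal.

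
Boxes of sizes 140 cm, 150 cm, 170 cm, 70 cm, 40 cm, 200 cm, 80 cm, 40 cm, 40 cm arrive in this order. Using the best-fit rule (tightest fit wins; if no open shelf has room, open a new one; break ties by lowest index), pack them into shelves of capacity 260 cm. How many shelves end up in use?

  140 → shelf 1 (new)  [load 140/260]
  150 → shelf 2 (new)  [load 150/260]
  170 → shelf 3 (new)  [load 170/260]
  70 → shelf 3  [load 240/260]
  40 → shelf 2  [load 190/260]
  200 → shelf 4 (new)  [load 200/260]
  80 → shelf 1  [load 220/260]
  40 → shelf 1  [load 260/260]
  40 → shelf 4  [load 240/260]
4 shelves opened.

4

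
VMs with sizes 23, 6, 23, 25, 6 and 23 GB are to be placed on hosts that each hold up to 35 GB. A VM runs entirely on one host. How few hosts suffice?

Total = 25 + 23 + 23 + 23 + 6 + 6 = 106 GB.
Lower bound: ⌈106/35⌉ = 4 hosts.
A packing using 4 hosts:
  host 1: 25 + 6 = 31
  host 2: 23 + 6 = 29
  host 3: 23 = 23
  host 4: 23 = 23
This matches the lower bound, so 4 is optimal.

4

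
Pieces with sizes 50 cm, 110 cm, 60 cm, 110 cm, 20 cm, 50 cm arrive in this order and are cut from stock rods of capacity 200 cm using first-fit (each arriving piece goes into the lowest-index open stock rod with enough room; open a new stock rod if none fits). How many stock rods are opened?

  50 → stock rod 1 (new)  [load 50/200]
  110 → stock rod 1  [load 160/200]
  60 → stock rod 2 (new)  [load 60/200]
  110 → stock rod 2  [load 170/200]
  20 → stock rod 1  [load 180/200]
  50 → stock rod 3 (new)  [load 50/200]
3 stock rods opened.

3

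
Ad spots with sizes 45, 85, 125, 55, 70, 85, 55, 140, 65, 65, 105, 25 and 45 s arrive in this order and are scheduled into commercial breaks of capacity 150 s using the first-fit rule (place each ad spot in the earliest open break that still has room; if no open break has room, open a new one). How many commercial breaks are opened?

7

  45 → break 1 (new)  [load 45/150]
  85 → break 1  [load 130/150]
  125 → break 2 (new)  [load 125/150]
  55 → break 3 (new)  [load 55/150]
  70 → break 3  [load 125/150]
  85 → break 4 (new)  [load 85/150]
  55 → break 4  [load 140/150]
  140 → break 5 (new)  [load 140/150]
  65 → break 6 (new)  [load 65/150]
  65 → break 6  [load 130/150]
  105 → break 7 (new)  [load 105/150]
  25 → break 2  [load 150/150]
  45 → break 7  [load 150/150]
7 commercial breaks opened.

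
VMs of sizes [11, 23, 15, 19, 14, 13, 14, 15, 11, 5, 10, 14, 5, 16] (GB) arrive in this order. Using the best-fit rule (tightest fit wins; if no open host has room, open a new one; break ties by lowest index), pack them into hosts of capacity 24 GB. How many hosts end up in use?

  11 → host 1 (new)  [load 11/24]
  23 → host 2 (new)  [load 23/24]
  15 → host 3 (new)  [load 15/24]
  19 → host 4 (new)  [load 19/24]
  14 → host 5 (new)  [load 14/24]
  13 → host 1  [load 24/24]
  14 → host 6 (new)  [load 14/24]
  15 → host 7 (new)  [load 15/24]
  11 → host 8 (new)  [load 11/24]
  5 → host 4  [load 24/24]
  10 → host 5  [load 24/24]
  14 → host 9 (new)  [load 14/24]
  5 → host 3  [load 20/24]
  16 → host 10 (new)  [load 16/24]
10 hosts opened.

10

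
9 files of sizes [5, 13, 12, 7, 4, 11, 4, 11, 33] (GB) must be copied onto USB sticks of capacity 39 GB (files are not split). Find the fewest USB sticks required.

Total = 33 + 13 + 12 + 11 + 11 + 7 + 5 + 4 + 4 = 100 GB.
Lower bound: ⌈100/39⌉ = 3 USB sticks.
A packing using 3 USB sticks:
  USB stick 1: 33 + 5 = 38
  USB stick 2: 13 + 12 + 11 = 36
  USB stick 3: 11 + 7 + 4 + 4 = 26
This matches the lower bound, so 3 is optimal.

3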